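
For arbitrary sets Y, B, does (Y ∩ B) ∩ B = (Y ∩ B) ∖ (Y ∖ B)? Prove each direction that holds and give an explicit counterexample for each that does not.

Both inclusions hold.

(⊆) Let x ∈ (Y ∩ B) ∩ B. Then x ∈ Y ∩ B, from which x ∈ (Y ∩ B) ∖ (Y ∖ B).

(⊇) Let x ∈ (Y ∩ B) ∖ (Y ∖ B). Then x ∈ Y ∩ B, from which x ∈ (Y ∩ B) ∩ B.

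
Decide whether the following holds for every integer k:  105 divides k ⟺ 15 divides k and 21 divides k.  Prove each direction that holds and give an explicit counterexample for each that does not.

Both directions hold.

Forward direction. If 105 ∣ k, write k = 105q. Since 105 = 7·15, k = 15·(7q), so 15 ∣ k; and since 105 = 5·21, k = 21·(5q), so 21 ∣ k.

Converse. Suppose 15 ∣ k and 21 ∣ k. Any common multiple of 15 and 21 is a multiple of their lcm; here lcm(15, 21) = 15·21/gcd(15, 21) = 315/3 = 105, so 105 ∣ k.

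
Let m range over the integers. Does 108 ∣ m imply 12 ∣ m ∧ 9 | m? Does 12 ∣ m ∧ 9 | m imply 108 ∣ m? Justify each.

(⇒) holds; (⇐) fails.

Converse. This fails: take m = 36. Both 12 ∣ 36 and 9 ∣ 36, yet 36 is not a multiple of 108 (since 36 = 0·108 + 36), so 108 ∤ 36.

Forward direction. If 108 ∣ m, write m = 108q. Since 108 = 9·12, m = 12·(9q), so 12 ∣ m; and since 108 = 12·9, m = 9·(12q), so 9 ∣ m.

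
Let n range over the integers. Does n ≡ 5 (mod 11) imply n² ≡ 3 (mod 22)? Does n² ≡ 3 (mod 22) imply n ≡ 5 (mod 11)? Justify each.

Neither direction holds.

[⇒] This fails: take n = 16. Then 16 ≡ 5 (mod 11), but 16² = 256 ≡ 14 (mod 22), not 3.

[⇐] This fails: take n = 17. Then 17² = 289 ≡ 3 (mod 22), yet 17 ≡ 6 (mod 11), not 5.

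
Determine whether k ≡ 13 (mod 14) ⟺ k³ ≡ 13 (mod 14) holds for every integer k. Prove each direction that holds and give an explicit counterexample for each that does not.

(⇒) holds; (⇐) fails.

(←) This fails: take k = 3. Then 3³ = 27 ≡ 13 (mod 14), yet 3 ≡ 3 (mod 14), not 13.

(→) Suppose k ≡ 13 (mod 14). Write k = 14j + 13. Then (14j + 13)³ = 2744j³ + 7644j² + 7098j + 2197 = 14(196j³ + 546j² + 507j + 156) + 13, so k³ ≡ 13 (mod 14).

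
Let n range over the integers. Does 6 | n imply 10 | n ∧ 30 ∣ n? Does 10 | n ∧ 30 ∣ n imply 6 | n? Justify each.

Only the reverse direction holds.

(⟹) This fails: take n = 6. Certainly 6 ∣ 6, but 10 ∤ 6.

(⟸) Suppose 10 ∣ n and 30 ∣ n. Any common multiple of 10 and 30 is a multiple of their lcm; here lcm(10, 30) = 10·30/gcd(10, 30) = 300/10 = 30, so 30 ∣ n. Since 6 ∣ 30, it follows that 6 ∣ n.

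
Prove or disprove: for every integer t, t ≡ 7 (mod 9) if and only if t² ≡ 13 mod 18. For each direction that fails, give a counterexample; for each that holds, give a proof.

Neither direction holds.

(⟹) This fails: take t = 16. Then 16 ≡ 7 (mod 9), but 16² = 256 ≡ 4 (mod 18), not 13.

(⟸) This fails: take t = 11. Then 11² = 121 ≡ 13 (mod 18), yet 11 ≡ 2 (mod 9), not 7.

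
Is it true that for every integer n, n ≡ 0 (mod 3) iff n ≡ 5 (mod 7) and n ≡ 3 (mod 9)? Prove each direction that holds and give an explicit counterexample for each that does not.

The forward direction fails; the converse holds.

(⇒) This fails: n = 0 gives 0 ≡ 0 (mod 3) but 0 ≡ 0 (mod 7), so the conjunction on the right does not hold.

(⇐) Conversely, if n ≡ 5 (mod 7) and n ≡ 3 (mod 9), then by the Chinese remainder theorem n ≡ 12 (mod 63). Since 12 ≡ 0 (mod 3) and 3 ∣ 63, we get n ≡ 0 (mod 3).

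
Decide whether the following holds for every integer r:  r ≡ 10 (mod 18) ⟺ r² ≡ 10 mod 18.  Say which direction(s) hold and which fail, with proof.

Only the forward implication holds.

(⟸) This fails: take r = 8. Then 8² = 64 ≡ 10 (mod 18), yet 8 ≡ 8 (mod 18), not 10.

(⟹) Suppose r ≡ 10 (mod 18). Write r = 18j + 10. Then (18j + 10)² = 324j² + 360j + 100 = 18(18j² + 20j + 5) + 10, so r² ≡ 10 (mod 18).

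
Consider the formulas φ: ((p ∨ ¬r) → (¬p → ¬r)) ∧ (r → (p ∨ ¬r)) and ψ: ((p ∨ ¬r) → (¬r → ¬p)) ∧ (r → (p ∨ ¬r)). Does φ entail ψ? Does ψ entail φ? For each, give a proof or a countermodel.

Converse. Assume the antecedent. If r is true, the antecedent forces (r = T, p = T), and the consequent holds there. If r is false, the consequent reduces to true regardless of the other variables. Either way the consequent holds.

Forward direction. This fails. Under r = F, p = T, the left side is true but the right side is false.

Not equivalent: only (⇐) holds.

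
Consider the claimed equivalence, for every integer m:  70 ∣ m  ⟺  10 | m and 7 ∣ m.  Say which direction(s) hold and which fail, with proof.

Equivalent; both directions hold.

Converse. Suppose 10 ∣ m and 7 ∣ m. Any common multiple of 10 and 7 is a multiple of their lcm; here gcd(10, 7) = 1, so lcm(10, 7) = 10·7 = 70, so 70 ∣ m.

Forward direction. If 70 ∣ m, write m = 70q. Since 70 = 7·10, m = 10·(7q), so 10 ∣ m; and since 70 = 10·7, m = 7·(10q), so 7 ∣ m.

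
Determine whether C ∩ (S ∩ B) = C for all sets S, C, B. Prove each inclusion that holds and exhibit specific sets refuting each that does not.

(⟸) This inclusion fails. Take S = ∅, C = {1}, B = ∅; then 1 ∈ C but 1 ∉ C ∩ (S ∩ B).

(⟹) Let x ∈ C ∩ (S ∩ B). Then x ∈ S ∩ C ∩ B, from which x ∈ C.

(⊆) holds; (⊇) fails.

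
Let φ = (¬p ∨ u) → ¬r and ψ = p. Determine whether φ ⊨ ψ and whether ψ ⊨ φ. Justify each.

Neither implication holds.

(⟹) This fails. Under p = F, u = F, r = F, the left side is true but the right side is false.

(⟸) This fails. Under p = T, u = T, r = T, the left side is false but the right side is true.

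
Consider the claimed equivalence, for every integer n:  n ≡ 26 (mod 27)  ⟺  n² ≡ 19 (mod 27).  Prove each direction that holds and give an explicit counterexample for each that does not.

(→) This fails: take n = 26. Then 26 ≡ 26 (mod 27), but 26² = 676 ≡ 1 (mod 27), not 19.

(←) This fails: take n = 10. Then 10² = 100 ≡ 19 (mod 27), yet 10 ≡ 10 (mod 27), not 26.

Neither direction holds.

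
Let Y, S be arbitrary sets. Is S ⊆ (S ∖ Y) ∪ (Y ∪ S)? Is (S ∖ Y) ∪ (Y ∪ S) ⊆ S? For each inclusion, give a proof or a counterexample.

(⊆) holds; (⊇) fails.

(⊆) Let x ∈ S. Then either x ∈ S and x ∉ Y; or x ∈ Y ∩ S. In each case x ∈ (S ∖ Y) ∪ (Y ∪ S), so S ⊆ (S ∖ Y) ∪ (Y ∪ S).

(⊇) This inclusion fails. Take Y = {1}, S = ∅; then 1 ∈ (S ∖ Y) ∪ (Y ∪ S) but 1 ∉ S.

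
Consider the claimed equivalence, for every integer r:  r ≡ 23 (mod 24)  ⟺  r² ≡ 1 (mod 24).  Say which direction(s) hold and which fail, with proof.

The forward direction holds; the converse fails.

[⇐] This fails: take r = 1. Then 1² = 1 ≡ 1 (mod 24), yet 1 ≡ 1 (mod 24), not 23.

[⇒] Suppose r ≡ 23 (mod 24). Write r = 24j + 23. Then (24j + 23)² = 576j² + 1104j + 529 = 24(24j² + 46j + 22) + 1, so r² ≡ 1 (mod 24).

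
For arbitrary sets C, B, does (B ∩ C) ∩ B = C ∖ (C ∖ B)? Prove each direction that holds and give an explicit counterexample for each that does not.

Reverse inclusion. Let x ∈ C ∖ (C ∖ B). Then x ∈ C ∩ B, from which x ∈ (B ∩ C) ∩ B.

Forward inclusion. Let x ∈ (B ∩ C) ∩ B. Then x ∈ C ∩ B, from which x ∈ C ∖ (C ∖ B).

Both inclusions hold.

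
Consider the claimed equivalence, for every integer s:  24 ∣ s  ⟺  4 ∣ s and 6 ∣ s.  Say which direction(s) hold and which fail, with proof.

Only the forward direction holds.

(⇐) This fails: take s = 12. Both 4 ∣ 12 and 6 ∣ 12, yet 12 is not a multiple of 24 (since 12 = 0·24 + 12), so 24 ∤ 12.

(⇒) If 24 ∣ s, write s = 24q. Since 24 = 6·4, s = 4·(6q), so 4 ∣ s; and since 24 = 4·6, s = 6·(4q), so 6 ∣ s.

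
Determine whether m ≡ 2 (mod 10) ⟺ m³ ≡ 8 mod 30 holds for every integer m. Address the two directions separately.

[⇒] This fails: take m = 12. Then 12 ≡ 2 (mod 10), but 12³ = 1728 ≡ 18 (mod 30), not 8.

[⇐] Conversely, the residues r modulo 30 with r³ ≡ 8 (mod 30) are exactly {2}, and each is ≡ 2 (mod 10).

(⇒) fails; (⇐) holds.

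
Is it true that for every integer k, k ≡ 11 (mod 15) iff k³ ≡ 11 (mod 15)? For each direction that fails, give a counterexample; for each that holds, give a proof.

Both implications hold.

[⇒] Suppose k ≡ 11 (mod 15). Write k = 15j + 11. Then (15j + 11)³ = 3375j³ + 7425j² + 5445j + 1331 = 15(225j³ + 495j² + 363j + 88) + 11, so k³ ≡ 11 (mod 15).

[⇐] Conversely, suppose k³ ≡ 11 (mod 15). The only residue r in {0, …, 14} with r³ ≡ 11 (mod 15) is r = 11, so k ≡ 11 (mod 15).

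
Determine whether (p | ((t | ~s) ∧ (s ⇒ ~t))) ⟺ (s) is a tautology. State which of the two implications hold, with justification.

Forward direction. This fails. Under t = F, s = F, p = F, the left side is true but the right side is false.

Converse. This fails. Under t = F, s = T, p = F, the left side is false but the right side is true.

Neither implication holds.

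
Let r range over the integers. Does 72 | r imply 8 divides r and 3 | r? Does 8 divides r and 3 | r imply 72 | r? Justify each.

The forward direction holds; the converse fails.

(⟹) If 72 ∣ r, write r = 72q. Since 72 = 9·8, r = 8·(9q), so 8 ∣ r; and since 72 = 24·3, r = 3·(24q), so 3 ∣ r.

(⟸) This fails: take r = 24. Both 8 ∣ 24 and 3 ∣ 24, yet 24 is not a multiple of 72 (since 24 = 0·72 + 24), so 72 ∤ 24.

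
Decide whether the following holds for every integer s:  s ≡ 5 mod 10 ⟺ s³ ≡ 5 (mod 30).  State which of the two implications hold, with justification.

Only the reverse direction holds.

[⇒] This fails: take s = 15. Then 15 ≡ 5 (mod 10), but 15³ = 3375 ≡ 15 (mod 30), not 5.

[⇐] Conversely, the residues r modulo 30 with r³ ≡ 5 (mod 30) are exactly {5}, and each is ≡ 5 (mod 10).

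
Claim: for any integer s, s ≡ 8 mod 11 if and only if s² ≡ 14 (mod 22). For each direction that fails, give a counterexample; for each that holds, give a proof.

Forward direction. This fails: take s = 8. Then 8 ≡ 8 (mod 11), but 8² = 64 ≡ 20 (mod 22), not 14.

Converse. This fails: take s = 6. Then 6² = 36 ≡ 14 (mod 22), yet 6 ≡ 6 (mod 11), not 8.

Neither direction holds.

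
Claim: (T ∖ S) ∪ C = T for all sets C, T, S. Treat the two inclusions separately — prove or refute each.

Neither inclusion holds.

(⟹) This inclusion fails. Take C = {1}, T = ∅, S = ∅; then 1 ∈ (T ∖ S) ∪ C but 1 ∉ T.

(⟸) This inclusion fails. Take C = ∅, T = {1}, S = {1}; then 1 ∈ T but 1 ∉ (T ∖ S) ∪ C.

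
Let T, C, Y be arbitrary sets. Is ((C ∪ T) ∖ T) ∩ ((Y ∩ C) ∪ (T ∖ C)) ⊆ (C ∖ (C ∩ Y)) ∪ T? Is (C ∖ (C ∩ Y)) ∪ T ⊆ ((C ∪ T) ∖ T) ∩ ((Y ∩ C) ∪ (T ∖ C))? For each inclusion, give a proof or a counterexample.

(⟹) This inclusion fails. Take T = ∅, C = {1}, Y = {1}; then 1 ∈ ((C ∪ T) ∖ T) ∩ ((Y ∩ C) ∪ (T ∖ C)) but 1 ∉ (C ∖ (C ∩ Y)) ∪ T.

(⟸) This inclusion fails. Take T = {1}, C = ∅, Y = ∅; then 1 ∈ (C ∖ (C ∩ Y)) ∪ T but 1 ∉ ((C ∪ T) ∖ T) ∩ ((Y ∩ C) ∪ (T ∖ C)).

Both inclusions fail.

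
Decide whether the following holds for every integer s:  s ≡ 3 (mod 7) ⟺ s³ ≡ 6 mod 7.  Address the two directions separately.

The forward direction holds; the converse fails.

(→) Suppose s ≡ 3 (mod 7). Write s = 7j + 3. Then (7j + 3)³ = 343j³ + 441j² + 189j + 27 = 7(49j³ + 63j² + 27j + 3) + 6, so s³ ≡ 6 (mod 7).

(←) This fails: take s = 5. Then 5³ = 125 ≡ 6 (mod 7), yet 5 ≡ 5 (mod 7), not 3.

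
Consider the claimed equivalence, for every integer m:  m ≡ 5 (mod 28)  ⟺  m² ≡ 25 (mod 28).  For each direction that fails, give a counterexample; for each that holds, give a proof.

Only the forward direction holds.

[⇒] Suppose m ≡ 5 (mod 28). Write m = 28j + 5. Then (28j + 5)² = 784j² + 280j + 25 = 28(28j² + 10j) + 25, so m² ≡ 25 (mod 28).

[⇐] This fails: take m = 9. Then 9² = 81 ≡ 25 (mod 28), yet 9 ≡ 9 (mod 28), not 5.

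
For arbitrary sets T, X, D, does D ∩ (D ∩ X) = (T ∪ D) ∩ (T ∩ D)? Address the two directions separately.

(⟹) This inclusion fails. Take T = ∅, X = {1}, D = {1}; then 1 ∈ D ∩ (D ∩ X) but 1 ∉ (T ∪ D) ∩ (T ∩ D).

(⟸) This inclusion fails. Take T = {1}, X = ∅, D = {1}; then 1 ∈ (T ∪ D) ∩ (T ∩ D) but 1 ∉ D ∩ (D ∩ X).

Both inclusions fail.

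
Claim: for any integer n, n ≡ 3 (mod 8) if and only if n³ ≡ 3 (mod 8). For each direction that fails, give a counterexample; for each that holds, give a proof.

Both implications hold.

Forward direction. Suppose n ≡ 3 (mod 8). Write n = 8j + 3. Then (8j + 3)³ = 512j³ + 576j² + 216j + 27 = 8(64j³ + 72j² + 27j + 3) + 3, so n³ ≡ 3 (mod 8).

Converse. Suppose n³ ≡ 3 (mod 8). The only residue r in {0, …, 7} with r³ ≡ 3 (mod 8) is r = 3, so n ≡ 3 (mod 8).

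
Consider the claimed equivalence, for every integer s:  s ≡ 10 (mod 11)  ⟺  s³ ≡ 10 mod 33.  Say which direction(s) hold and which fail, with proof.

Only the converse holds.

(⇐) The residues r modulo 33 with r³ ≡ 10 (mod 33) are exactly {10}, and each is ≡ 10 (mod 11).

(⇒) This fails: take s = 21. Then 21 ≡ 10 (mod 11), but 21³ = 9261 ≡ 21 (mod 33), not 10.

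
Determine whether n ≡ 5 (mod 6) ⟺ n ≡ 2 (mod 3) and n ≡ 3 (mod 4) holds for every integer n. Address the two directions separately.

Only the converse holds.

[⇐] If n ≡ 2 (mod 3) and n ≡ 3 (mod 4), then by the Chinese remainder theorem n ≡ 11 (mod 12). Since 11 ≡ 5 (mod 6) and 6 ∣ 12, we get n ≡ 5 (mod 6).

[⇒] This fails: n = 5 gives 5 ≡ 5 (mod 6) but 5 ≡ 1 (mod 4), so the conjunction on the right does not hold.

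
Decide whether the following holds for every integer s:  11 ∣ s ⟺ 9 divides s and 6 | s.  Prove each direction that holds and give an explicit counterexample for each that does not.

Neither direction holds.

(⇒) This fails: take s = 11. Certainly 11 ∣ 11, but 9 ∤ 11.

(⇐) This fails: take s = 18. Both 9 ∣ 18 and 6 ∣ 18, yet 18 is not a multiple of 11 (since 18 = 1·11 + 7), so 11 ∤ 18.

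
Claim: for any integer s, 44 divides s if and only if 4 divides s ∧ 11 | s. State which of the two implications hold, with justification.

Both directions hold; the statement is true.

Forward direction. If 44 ∣ s, write s = 44q. Since 44 = 11·4, s = 4·(11q), so 4 ∣ s; and since 44 = 4·11, s = 11·(4q), so 11 ∣ s.

Converse. Suppose 4 ∣ s and 11 ∣ s. Any common multiple of 4 and 11 is a multiple of their lcm; here gcd(4, 11) = 1, so lcm(4, 11) = 4·11 = 44, so 44 ∣ s.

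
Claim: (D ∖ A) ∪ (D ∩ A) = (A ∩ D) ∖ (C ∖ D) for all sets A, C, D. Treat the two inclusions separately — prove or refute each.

(⊆) fails; (⊇) holds.

(⊆) This inclusion fails. Take A = ∅, C = ∅, D = {1}; then 1 ∈ (D ∖ A) ∪ (D ∩ A) but 1 ∉ (A ∩ D) ∖ (C ∖ D).

(⊇) Let x ∈ (A ∩ D) ∖ (C ∖ D). Then either x ∈ A ∩ D and x ∉ C; or x ∈ A ∩ C ∩ D. In each case x ∈ (D ∖ A) ∪ (D ∩ A), so (A ∩ D) ∖ (C ∖ D) ⊆ (D ∖ A) ∪ (D ∩ A).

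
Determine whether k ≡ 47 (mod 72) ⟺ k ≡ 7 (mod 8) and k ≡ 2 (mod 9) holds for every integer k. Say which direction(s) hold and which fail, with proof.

[⇐] If k ≡ 7 (mod 8) and k ≡ 2 (mod 9), then by the Chinese remainder theorem k ≡ 47 (mod 72). This is exactly k ≡ 47 (mod 72).

[⇒] Suppose k ≡ 47 (mod 72); write k = 72j + 47. Since 8 ∣ 72, reducing mod 8 gives k ≡ 47 ≡ 7 (mod 8); since 9 ∣ 72, reducing mod 9 gives k ≡ 47 ≡ 2 (mod 9).

Both implications hold.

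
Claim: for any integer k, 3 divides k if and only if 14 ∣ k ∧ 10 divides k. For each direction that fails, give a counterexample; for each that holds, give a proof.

Both directions fail.

Forward direction. This fails: take k = 3. Certainly 3 ∣ 3, but 14 ∤ 3.

Converse. This fails: take k = 70. Both 14 ∣ 70 and 10 ∣ 70, yet 70 is not a multiple of 3 (since 70 = 23·3 + 1), so 3 ∤ 70.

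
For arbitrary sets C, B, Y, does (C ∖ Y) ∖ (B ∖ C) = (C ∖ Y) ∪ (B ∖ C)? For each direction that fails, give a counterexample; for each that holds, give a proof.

(⊆) Let x ∈ (C ∖ Y) ∖ (B ∖ C). Then either x ∈ C and x ∉ B, Y; or x ∈ C ∩ B and x ∉ Y. In each case x ∈ (C ∖ Y) ∪ (B ∖ C), so (C ∖ Y) ∖ (B ∖ C) ⊆ (C ∖ Y) ∪ (B ∖ C).

(⊇) This inclusion fails. Take C = ∅, B = {1}, Y = ∅; then 1 ∈ (C ∖ Y) ∪ (B ∖ C) but 1 ∉ (C ∖ Y) ∖ (B ∖ C).

Only the forward inclusion holds.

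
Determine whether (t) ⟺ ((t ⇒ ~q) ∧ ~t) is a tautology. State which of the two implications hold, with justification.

(⟹) This fails. Under t = T, q = F, the left side is true but the right side is false.

(⟸) This fails. Under t = F, q = F, the left side is false but the right side is true.

Both directions fail.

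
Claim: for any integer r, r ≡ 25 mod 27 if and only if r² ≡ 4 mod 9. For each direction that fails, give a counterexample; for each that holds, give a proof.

(⟹) Suppose r ≡ 25 (mod 27). Then r² ≡ 25² = 625 (mod 27), and since 9 ∣ 27, also r² ≡ 4 (mod 9).

(⟸) This fails: take r = 2. Then 2² = 4 ≡ 4 (mod 9), yet 2 ≡ 2 (mod 27), not 25.

Only the forward direction holds.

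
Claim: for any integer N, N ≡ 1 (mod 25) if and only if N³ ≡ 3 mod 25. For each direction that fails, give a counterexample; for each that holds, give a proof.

(→) This fails: take N = 1. Then 1 ≡ 1 (mod 25), but 1³ = 1 ≡ 1 (mod 25), not 3.

(←) This fails: take N = 12. Then 12³ = 1728 ≡ 3 (mod 25), yet 12 ≡ 12 (mod 25), not 1.

Neither implication holds.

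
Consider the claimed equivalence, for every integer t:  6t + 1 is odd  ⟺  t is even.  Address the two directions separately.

Converse. Suppose t is even. Since 6 is even, 6t is even for every t, so 6t + 1 has the same parity as 1, which is odd. Hence 6t + 1 is odd.

Forward direction. This fails: take t = 5. Then 6t + 1 = 31, which is odd, yet t = 5 is odd, not even.

(⇒) fails; (⇐) holds.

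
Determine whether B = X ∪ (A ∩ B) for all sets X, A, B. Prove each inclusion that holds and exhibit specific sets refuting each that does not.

(⊆) This inclusion fails. Take X = ∅, A = ∅, B = {1}; then 1 ∈ B but 1 ∉ X ∪ (A ∩ B).

(⊇) This inclusion fails. Take X = {1}, A = ∅, B = ∅; then 1 ∈ X ∪ (A ∩ B) but 1 ∉ B.

Neither inclusion holds.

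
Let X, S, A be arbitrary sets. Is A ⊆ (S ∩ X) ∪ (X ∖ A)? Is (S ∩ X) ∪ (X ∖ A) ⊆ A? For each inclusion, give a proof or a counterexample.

(⊆) This inclusion fails. Take X = ∅, S = ∅, A = {1}; then 1 ∈ A but 1 ∉ (S ∩ X) ∪ (X ∖ A).

(⊇) This inclusion fails. Take X = {1}, S = ∅, A = ∅; then 1 ∈ (S ∩ X) ∪ (X ∖ A) but 1 ∉ A.

Neither inclusion holds.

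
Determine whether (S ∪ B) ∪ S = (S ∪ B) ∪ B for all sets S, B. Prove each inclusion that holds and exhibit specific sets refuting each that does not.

Forward inclusion. Let x ∈ (S ∪ B) ∪ S. Then either x ∈ S and x ∉ B; or x ∈ B and x ∉ S; or x ∈ S ∩ B. In each case x ∈ (S ∪ B) ∪ B, so (S ∪ B) ∪ S ⊆ (S ∪ B) ∪ B.

Reverse inclusion. Let x ∈ (S ∪ B) ∪ B. Then either x ∈ S and x ∉ B; or x ∈ B and x ∉ S; or x ∈ S ∩ B. In each case x ∈ (S ∪ B) ∪ S, so (S ∪ B) ∪ B ⊆ (S ∪ B) ∪ S.

The two sets are equal.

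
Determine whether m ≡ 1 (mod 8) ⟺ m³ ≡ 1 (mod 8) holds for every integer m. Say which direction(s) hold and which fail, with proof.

The biconditional holds.

(→) Suppose m ≡ 1 (mod 8). Write m = 8j + 1. Then (8j + 1)³ = 512j³ + 192j² + 24j + 1 = 8(64j³ + 24j² + 3j) + 1, so m³ ≡ 1 (mod 8).

(←) For the converse, argue contrapositively. If m ≢ 1 (mod 8), then m is congruent to one of 0, 2, 3, 4, 5, 6, 7 modulo 8, and these give m³ ≡ 0, 0, 3, 0, 5, 0, 7 respectively — never 1.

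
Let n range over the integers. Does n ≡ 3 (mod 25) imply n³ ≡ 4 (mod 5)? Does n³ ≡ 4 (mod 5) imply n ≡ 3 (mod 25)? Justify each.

Both directions fail.

(⇒) This fails: take n = 3. Then 3 ≡ 3 (mod 25), but 3³ = 27 ≡ 2 (mod 5), not 4.

(⇐) This fails: take n = 4. Then 4³ = 64 ≡ 4 (mod 5), yet 4 ≡ 4 (mod 25), not 3.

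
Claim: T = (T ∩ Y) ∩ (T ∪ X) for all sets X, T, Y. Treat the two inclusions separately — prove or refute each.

(⟹) This inclusion fails. Take X = ∅, T = {1}, Y = ∅; then 1 ∈ T but 1 ∉ (T ∩ Y) ∩ (T ∪ X).

(⟸) Let x ∈ (T ∩ Y) ∩ (T ∪ X). Then either x ∈ T ∩ Y and x ∉ X; or x ∈ X ∩ T ∩ Y. In each case x ∈ T, so (T ∩ Y) ∩ (T ∪ X) ⊆ T.

(⊆) fails; (⊇) holds.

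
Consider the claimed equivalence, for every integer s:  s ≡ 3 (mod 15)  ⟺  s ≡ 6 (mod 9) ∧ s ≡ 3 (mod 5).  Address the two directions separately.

(⟹) This fails: s = 18 gives 18 ≡ 3 (mod 15) but 18 ≡ 0 (mod 9), so the conjunction on the right does not hold.

(⟸) Conversely, if s ≡ 6 (mod 9) and s ≡ 3 (mod 5), then by the Chinese remainder theorem s ≡ 33 (mod 45). Since 33 ≡ 3 (mod 15) and 15 ∣ 45, we get s ≡ 3 (mod 15).

Only the reverse direction holds.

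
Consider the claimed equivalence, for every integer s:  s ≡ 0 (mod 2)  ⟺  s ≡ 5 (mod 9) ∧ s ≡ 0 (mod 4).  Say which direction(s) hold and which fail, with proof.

(→) This fails: s = 0 gives 0 ≡ 0 (mod 2) but 0 ≡ 0 (mod 9), so the conjunction on the right does not hold.

(←) Conversely, if s ≡ 5 (mod 9) and s ≡ 0 (mod 4), then by the Chinese remainder theorem s ≡ 32 (mod 36). Since 32 ≡ 0 (mod 2) and 2 ∣ 36, we get s ≡ 0 (mod 2).

Only the converse holds.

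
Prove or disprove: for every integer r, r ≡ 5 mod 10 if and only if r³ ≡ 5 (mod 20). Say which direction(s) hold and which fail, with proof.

Forward direction. This fails: take r = 15. Then 15 ≡ 5 (mod 10), but 15³ = 3375 ≡ 15 (mod 20), not 5.

Converse. The residues r modulo 20 with r³ ≡ 5 (mod 20) are exactly {5}, and each is ≡ 5 (mod 10).

Only the reverse direction holds.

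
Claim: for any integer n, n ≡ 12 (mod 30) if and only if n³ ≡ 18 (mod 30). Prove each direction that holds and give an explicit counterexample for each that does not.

(→) Suppose n ≡ 12 (mod 30). Write n = 30j + 12. Then (30j + 12)³ = 27000j³ + 32400j² + 12960j + 1728 = 30(900j³ + 1080j² + 432j + 57) + 18, so n³ ≡ 18 (mod 30).

(←) Conversely, suppose n³ ≡ 18 (mod 30). The only residue r in {0, …, 29} with r³ ≡ 18 (mod 30) is r = 12, so n ≡ 12 (mod 30).

Both implications hold.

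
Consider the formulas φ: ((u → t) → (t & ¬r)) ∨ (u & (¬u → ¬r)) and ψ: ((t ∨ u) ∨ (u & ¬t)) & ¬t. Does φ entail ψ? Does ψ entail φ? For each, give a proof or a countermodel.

The forward direction fails; the converse holds.

(⇒) This fails. Under u = F, t = T, r = F, the left side is true but the right side is false.

(⇐) Assume the antecedent. If u is true, the consequent reduces to true regardless of the other variables. If u is false, the antecedent cannot hold. Either way the consequent holds.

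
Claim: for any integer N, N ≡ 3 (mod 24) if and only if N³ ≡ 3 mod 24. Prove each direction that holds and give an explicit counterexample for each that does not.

The biconditional holds.

(⟹) Suppose N ≡ 3 (mod 24). Write N = 24j + 3. Then (24j + 3)³ = 13824j³ + 5184j² + 648j + 27 = 24(576j³ + 216j² + 27j + 1) + 3, so N³ ≡ 3 (mod 24).

(⟸) Conversely, suppose N³ ≡ 3 (mod 24). The only residue r in {0, …, 23} with r³ ≡ 3 (mod 24) is r = 3, so N ≡ 3 (mod 24).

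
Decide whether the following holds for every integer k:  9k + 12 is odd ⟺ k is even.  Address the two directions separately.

[⇒] This fails: k = 5 gives 9k + 12 = 57, which is odd, but 5 is odd, not even.

[⇐] This also fails: k = 6 is even, but 9k + 12 = 66 is even, not odd.

Neither direction holds.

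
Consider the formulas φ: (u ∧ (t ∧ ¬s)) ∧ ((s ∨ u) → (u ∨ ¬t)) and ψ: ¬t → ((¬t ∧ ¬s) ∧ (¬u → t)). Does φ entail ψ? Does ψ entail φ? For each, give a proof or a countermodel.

The forward direction holds; the converse fails.

Forward direction. Assume the antecedent. If s is true, the antecedent cannot hold. If s is false, the antecedent forces (s = F, u = T, t = T), and ¬t → ((¬t ∧ ¬s) ∧ (¬u → t)) holds there. Either way ¬t → ((¬t ∧ ¬s) ∧ (¬u → t)) holds.

Converse. This fails. Under s = F, u = T, t = F, the left side is false but the right side is true.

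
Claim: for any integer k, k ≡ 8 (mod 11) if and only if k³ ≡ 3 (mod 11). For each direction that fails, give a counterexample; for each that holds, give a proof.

Neither implication holds.

[⇒] This fails: take k = 8. Then 8 ≡ 8 (mod 11), but 8³ = 512 ≡ 6 (mod 11), not 3.

[⇐] This fails: take k = 9. Then 9³ = 729 ≡ 3 (mod 11), yet 9 ≡ 9 (mod 11), not 8.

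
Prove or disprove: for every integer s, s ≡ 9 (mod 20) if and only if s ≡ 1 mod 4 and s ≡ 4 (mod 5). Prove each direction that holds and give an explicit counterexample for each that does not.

Both directions hold; the statement is true.

Forward direction. Suppose s ≡ 9 (mod 20); write s = 20j + 9. Since 4 ∣ 20, reducing mod 4 gives s ≡ 9 ≡ 1 (mod 4); since 5 ∣ 20, reducing mod 5 gives s ≡ 9 ≡ 4 (mod 5).

Converse. If s ≡ 1 (mod 4) and s ≡ 4 (mod 5), then by the Chinese remainder theorem s ≡ 9 (mod 20). This is exactly s ≡ 9 (mod 20).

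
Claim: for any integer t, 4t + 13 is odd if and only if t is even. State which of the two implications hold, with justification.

Only the reverse direction holds.

(⟹) This fails: take t = 7. Then 4t + 13 = 41, which is odd, yet t = 7 is odd, not even.

(⟸) Suppose t is even. Since 4 is even, 4t is even for every t, so 4t + 13 has the same parity as 13, which is odd. Hence 4t + 13 is odd.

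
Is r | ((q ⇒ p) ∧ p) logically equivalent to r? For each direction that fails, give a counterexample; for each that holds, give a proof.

(⇐) Assume the antecedent. If r is true, r | ((q ⇒ p) ∧ p) reduces to true regardless of the other variables. If r is false, the antecedent cannot hold. Either way r | ((q ⇒ p) ∧ p) holds.

(⇒) This fails. Under r = F, p = T, q = F, the left side is true but the right side is false.

The forward direction fails; the converse holds.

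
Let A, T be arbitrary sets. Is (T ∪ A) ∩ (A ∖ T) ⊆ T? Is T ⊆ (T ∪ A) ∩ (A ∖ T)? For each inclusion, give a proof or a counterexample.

Forward inclusion. This inclusion fails. Take A = {1}, T = ∅; then 1 ∈ (T ∪ A) ∩ (A ∖ T) but 1 ∉ T.

Reverse inclusion. This inclusion fails. Take A = ∅, T = {1}; then 1 ∈ T but 1 ∉ (T ∪ A) ∩ (A ∖ T).

Neither inclusion holds.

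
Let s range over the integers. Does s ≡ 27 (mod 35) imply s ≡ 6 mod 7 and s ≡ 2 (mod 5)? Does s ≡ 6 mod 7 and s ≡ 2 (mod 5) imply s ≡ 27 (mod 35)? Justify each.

Both directions hold.

Forward direction. Suppose s ≡ 27 (mod 35); write s = 35j + 27. Since 7 ∣ 35, reducing mod 7 gives s ≡ 27 ≡ 6 (mod 7); since 5 ∣ 35, reducing mod 5 gives s ≡ 27 ≡ 2 (mod 5).

Converse. If s ≡ 6 (mod 7) and s ≡ 2 (mod 5), then by the Chinese remainder theorem s ≡ 27 (mod 35). This is exactly s ≡ 27 (mod 35).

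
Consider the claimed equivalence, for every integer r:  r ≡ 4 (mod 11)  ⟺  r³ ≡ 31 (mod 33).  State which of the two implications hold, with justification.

Only the converse holds.

Converse. The residues r modulo 33 with r³ ≡ 31 (mod 33) are exactly {4}, and each is ≡ 4 (mod 11).

Forward direction. This fails: take r = 15. Then 15 ≡ 4 (mod 11), but 15³ = 3375 ≡ 9 (mod 33), not 31.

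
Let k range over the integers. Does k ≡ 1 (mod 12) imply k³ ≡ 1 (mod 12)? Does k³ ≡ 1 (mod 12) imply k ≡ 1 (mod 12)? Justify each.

Both directions hold.

[⇒] Suppose k ≡ 1 (mod 12). Write k = 12j + 1. Then (12j + 1)³ = 1728j³ + 432j² + 36j + 1 = 12(144j³ + 36j² + 3j) + 1, so k³ ≡ 1 (mod 12).

[⇐] Conversely, suppose k³ ≡ 1 (mod 12). The only residue r in {0, …, 11} with r³ ≡ 1 (mod 12) is r = 1, so k ≡ 1 (mod 12).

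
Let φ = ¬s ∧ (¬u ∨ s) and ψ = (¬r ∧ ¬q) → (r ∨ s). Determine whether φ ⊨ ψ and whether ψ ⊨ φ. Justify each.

Both directions fail.

Forward direction. This fails. Under u = F, q = F, s = F, r = F, the left side is true but the right side is false.

Converse. This fails. Under u = T, q = T, s = F, r = F, the left side is false but the right side is true.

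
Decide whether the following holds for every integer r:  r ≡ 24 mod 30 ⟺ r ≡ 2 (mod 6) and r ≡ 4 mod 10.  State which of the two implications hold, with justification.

Both directions fail.

(⟹) This fails: r = 24 gives 24 ≡ 24 (mod 30) but 24 ≡ 0 (mod 6), so the conjunction on the right does not hold.

(⟸) This fails: r = 14 satisfies both congruences on the right (14 ≡ 2 mod 6 and 14 ≡ 4 mod 10) yet 14 ≡ 14 (mod 30), not 24.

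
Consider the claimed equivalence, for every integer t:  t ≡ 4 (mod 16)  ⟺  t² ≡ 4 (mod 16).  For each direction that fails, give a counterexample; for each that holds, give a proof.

Neither direction holds.

Forward direction. This fails: take t = 4. Then 4 ≡ 4 (mod 16), but 4² = 16 ≡ 0 (mod 16), not 4.

Converse. This fails: take t = 2. Then 2² = 4 ≡ 4 (mod 16), yet 2 ≡ 2 (mod 16), not 4.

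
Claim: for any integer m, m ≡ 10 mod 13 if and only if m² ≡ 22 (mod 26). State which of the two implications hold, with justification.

(⇒) fails and (⇐) fails.

Forward direction. This fails: take m = 23. Then 23 ≡ 10 (mod 13), but 23² = 529 ≡ 9 (mod 26), not 22.

Converse. This fails: take m = 16. Then 16² = 256 ≡ 22 (mod 26), yet 16 ≡ 3 (mod 13), not 10.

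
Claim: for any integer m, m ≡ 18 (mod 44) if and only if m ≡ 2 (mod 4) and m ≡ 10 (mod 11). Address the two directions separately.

Forward direction. This fails: m = 18 gives 18 ≡ 18 (mod 44) but 18 ≡ 7 (mod 11), so the conjunction on the right does not hold.

Converse. This fails: m = 10 satisfies both congruences on the right (10 ≡ 2 mod 4 and 10 ≡ 10 mod 11) yet 10 ≡ 10 (mod 44), not 18.

(⇒) fails and (⇐) fails.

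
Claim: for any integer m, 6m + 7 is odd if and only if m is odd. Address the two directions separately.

Only the reverse direction holds.

[⇐] Suppose m is odd. Since 6 is even, 6m is even for every m, so 6m + 7 has the same parity as 7, which is odd. Hence 6m + 7 is odd.

[⇒] This fails: take m = 6. Then 6m + 7 = 43, which is odd, yet m = 6 is even, not odd.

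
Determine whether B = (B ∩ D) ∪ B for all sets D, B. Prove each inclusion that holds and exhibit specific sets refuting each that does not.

Both inclusions hold; the sets are equal.

(⊆) Let x ∈ B. Then either x ∈ B and x ∉ D; or x ∈ D ∩ B. In each case x ∈ (B ∩ D) ∪ B, so B ⊆ (B ∩ D) ∪ B.

(⊇) Let x ∈ (B ∩ D) ∪ B. Then either x ∈ B and x ∉ D; or x ∈ D ∩ B. In each case x ∈ B, so (B ∩ D) ∪ B ⊆ B.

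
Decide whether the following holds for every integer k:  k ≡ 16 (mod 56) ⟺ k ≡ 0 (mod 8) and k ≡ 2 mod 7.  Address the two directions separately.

Both directions hold.

Forward direction. Suppose k ≡ 16 (mod 56); write k = 56j + 16. Since 8 ∣ 56, reducing mod 8 gives k ≡ 16 ≡ 0 (mod 8); since 7 ∣ 56, reducing mod 7 gives k ≡ 16 ≡ 2 (mod 7).

Converse. If k ≡ 0 (mod 8) and k ≡ 2 (mod 7), then by the Chinese remainder theorem k ≡ 16 (mod 56). This is exactly k ≡ 16 (mod 56).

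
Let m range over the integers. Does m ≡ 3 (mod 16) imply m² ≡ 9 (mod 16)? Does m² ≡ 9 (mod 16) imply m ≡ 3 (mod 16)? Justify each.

[⇒] Suppose m ≡ 3 (mod 16). Write m = 16j + 3. Then (16j + 3)² = 256j² + 96j + 9 = 16(16j² + 6j) + 9, so m² ≡ 9 (mod 16).

[⇐] This fails: take m = 5. Then 5² = 25 ≡ 9 (mod 16), yet 5 ≡ 5 (mod 16), not 3.

The forward direction holds; the converse fails.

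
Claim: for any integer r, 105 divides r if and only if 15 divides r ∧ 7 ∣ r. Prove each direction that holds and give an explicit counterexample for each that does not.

(→) If 105 ∣ r, write r = 105q. Since 105 = 7·15, r = 15·(7q), so 15 ∣ r; and since 105 = 15·7, r = 7·(15q), so 7 ∣ r.

(←) Suppose 15 ∣ r and 7 ∣ r. Any common multiple of 15 and 7 is a multiple of their lcm; here gcd(15, 7) = 1, so lcm(15, 7) = 15·7 = 105, so 105 ∣ r.

Both directions hold.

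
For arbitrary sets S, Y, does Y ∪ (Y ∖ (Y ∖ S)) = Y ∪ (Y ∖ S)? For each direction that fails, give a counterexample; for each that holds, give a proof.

(⊆) Let x ∈ Y ∪ (Y ∖ (Y ∖ S)). Then either x ∈ Y and x ∉ S; or x ∈ S ∩ Y. In each case x ∈ Y ∪ (Y ∖ S), so Y ∪ (Y ∖ (Y ∖ S)) ⊆ Y ∪ (Y ∖ S).

(⊇) Let x ∈ Y ∪ (Y ∖ S). Then either x ∈ Y and x ∉ S; or x ∈ S ∩ Y. In each case x ∈ Y ∪ (Y ∖ (Y ∖ S)), so Y ∪ (Y ∖ S) ⊆ Y ∪ (Y ∖ (Y ∖ S)).

The two sets are equal.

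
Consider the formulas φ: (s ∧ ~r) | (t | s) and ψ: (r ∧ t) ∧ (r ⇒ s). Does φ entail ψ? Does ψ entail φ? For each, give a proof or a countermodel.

(←) Assume the antecedent. If s is true, (s ∧ ~r) | (t | s) reduces to true regardless of the other variables. If s is false, the antecedent cannot hold. Either way (s ∧ ~r) | (t | s) holds.

(→) This fails. Under s = T, r = F, t = F, the left side is true but the right side is false.

(⇒) fails; (⇐) holds.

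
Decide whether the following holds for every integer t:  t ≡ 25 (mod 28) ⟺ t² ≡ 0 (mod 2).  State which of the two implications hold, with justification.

(⇒) fails and (⇐) fails.

[⇒] This fails: take t = 25. Then 25 ≡ 25 (mod 28), but 25² = 625 ≡ 1 (mod 2), not 0.

[⇐] This fails: take t = 0. Then 0² = 0 ≡ 0 (mod 2), yet 0 ≡ 0 (mod 28), not 25.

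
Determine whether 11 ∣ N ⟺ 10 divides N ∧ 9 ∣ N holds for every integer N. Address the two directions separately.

(⟹) This fails: take N = 11. Certainly 11 ∣ 11, but 10 ∤ 11.

(⟸) This fails: take N = 90. Both 10 ∣ 90 and 9 ∣ 90, yet 90 is not a multiple of 11 (since 90 = 8·11 + 2), so 11 ∤ 90.

(⇒) fails and (⇐) fails.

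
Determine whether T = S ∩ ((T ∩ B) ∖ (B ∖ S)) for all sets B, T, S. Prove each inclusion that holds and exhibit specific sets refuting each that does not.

Forward inclusion. This inclusion fails. Take B = ∅, T = {1}, S = ∅; then 1 ∈ T but 1 ∉ S ∩ ((T ∩ B) ∖ (B ∖ S)).

Reverse inclusion. Let x ∈ S ∩ ((T ∩ B) ∖ (B ∖ S)). Then x ∈ B ∩ T ∩ S, from which x ∈ T.

Only the reverse inclusion holds.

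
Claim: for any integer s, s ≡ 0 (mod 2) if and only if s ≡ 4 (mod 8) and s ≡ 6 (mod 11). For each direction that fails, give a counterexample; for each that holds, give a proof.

Not equivalent: only (⇐) holds.

(⟹) This fails: s = 0 gives 0 ≡ 0 (mod 2) but 0 ≡ 0 (mod 8), so the conjunction on the right does not hold.

(⟸) Conversely, if s ≡ 4 (mod 8) and s ≡ 6 (mod 11), then by the Chinese remainder theorem s ≡ 28 (mod 88). Since 28 ≡ 0 (mod 2) and 2 ∣ 88, we get s ≡ 0 (mod 2).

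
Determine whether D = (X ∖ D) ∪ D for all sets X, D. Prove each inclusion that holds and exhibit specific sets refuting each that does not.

(⊆) Let x ∈ D. Then either x ∈ D and x ∉ X; or x ∈ X ∩ D. In each case x ∈ (X ∖ D) ∪ D, so D ⊆ (X ∖ D) ∪ D.

(⊇) This inclusion fails. Take X = {1}, D = ∅; then 1 ∈ (X ∖ D) ∪ D but 1 ∉ D.

The sets are not equal: only the forward inclusion holds.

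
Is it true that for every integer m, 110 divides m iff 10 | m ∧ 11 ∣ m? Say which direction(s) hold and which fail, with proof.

(⇒) If 110 ∣ m, write m = 110q. Since 110 = 11·10, m = 10·(11q), so 10 ∣ m; and since 110 = 10·11, m = 11·(10q), so 11 ∣ m.

(⇐) Suppose 10 ∣ m and 11 ∣ m. Any common multiple of 10 and 11 is a multiple of their lcm; here gcd(10, 11) = 1, so lcm(10, 11) = 10·11 = 110, so 110 ∣ m.

Both directions hold.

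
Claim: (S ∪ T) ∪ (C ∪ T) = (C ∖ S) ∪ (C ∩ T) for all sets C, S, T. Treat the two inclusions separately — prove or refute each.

(⊆) This inclusion fails. Take C = ∅, S = {1}, T = ∅; then 1 ∈ (S ∪ T) ∪ (C ∪ T) but 1 ∉ (C ∖ S) ∪ (C ∩ T).

(⊇) Let x ∈ (C ∖ S) ∪ (C ∩ T). Then either x ∈ C and x ∉ S, T; or x ∈ C ∩ T and x ∉ S; or x ∈ C ∩ S ∩ T. In each case x ∈ (S ∪ T) ∪ (C ∪ T), so (C ∖ S) ∪ (C ∩ T) ⊆ (S ∪ T) ∪ (C ∪ T).

(⊆) fails; (⊇) holds.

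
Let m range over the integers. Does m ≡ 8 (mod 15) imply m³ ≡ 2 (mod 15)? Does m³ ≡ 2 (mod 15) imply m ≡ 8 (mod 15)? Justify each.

(⇒) Suppose m ≡ 8 (mod 15). Write m = 15j + 8. Then (15j + 8)³ = 3375j³ + 5400j² + 2880j + 512 = 15(225j³ + 360j² + 192j + 34) + 2, so m³ ≡ 2 (mod 15).

(⇐) Conversely, suppose m³ ≡ 2 (mod 15). The only residue r in {0, …, 14} with r³ ≡ 2 (mod 15) is r = 8, so m ≡ 8 (mod 15).

Equivalent; both directions hold.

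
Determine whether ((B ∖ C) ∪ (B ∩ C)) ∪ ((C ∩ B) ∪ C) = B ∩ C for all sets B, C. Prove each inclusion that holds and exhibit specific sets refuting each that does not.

(⊆) This inclusion fails. Take B = {1}, C = ∅; then 1 ∈ ((B ∖ C) ∪ (B ∩ C)) ∪ ((C ∩ B) ∪ C) but 1 ∉ B ∩ C.

(⊇) Let x ∈ B ∩ C. Then x ∈ B ∩ C, from which x ∈ ((B ∖ C) ∪ (B ∩ C)) ∪ ((C ∩ B) ∪ C).

The sets are not equal: only the reverse inclusion holds.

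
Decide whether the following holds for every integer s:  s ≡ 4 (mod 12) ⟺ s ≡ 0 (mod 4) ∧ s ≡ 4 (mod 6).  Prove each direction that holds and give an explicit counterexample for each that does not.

The biconditional holds.

(←) If s ≡ 0 (mod 4) and s ≡ 4 (mod 6), then by the Chinese remainder theorem s ≡ 4 (mod 12). This is exactly s ≡ 4 (mod 12).

(→) Suppose s ≡ 4 (mod 12); write s = 12j + 4. Since 4 ∣ 12, reducing mod 4 gives s ≡ 4 ≡ 0 (mod 4); since 6 ∣ 12, reducing mod 6 gives s ≡ 4 (mod 6).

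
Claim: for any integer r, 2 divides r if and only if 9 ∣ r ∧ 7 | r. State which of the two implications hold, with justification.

[⇒] This fails: take r = 2. Certainly 2 ∣ 2, but 9 ∤ 2.

[⇐] This fails: take r = 63. Both 9 ∣ 63 and 7 ∣ 63, yet 63 is not a multiple of 2 (since 63 = 31·2 + 1), so 2 ∤ 63.

Neither direction holds.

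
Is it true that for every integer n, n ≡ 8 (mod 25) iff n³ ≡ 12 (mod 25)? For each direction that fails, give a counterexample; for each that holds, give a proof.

Forward direction. Suppose n ≡ 8 (mod 25). Write n = 25j + 8. Then (25j + 8)³ = 15625j³ + 15000j² + 4800j + 512 = 25(625j³ + 600j² + 192j + 20) + 12, so n³ ≡ 12 (mod 25).

Converse. Suppose n³ ≡ 12 (mod 25). The only residue r in {0, …, 24} with r³ ≡ 12 (mod 25) is r = 8, so n ≡ 8 (mod 25).

Equivalent; both directions hold.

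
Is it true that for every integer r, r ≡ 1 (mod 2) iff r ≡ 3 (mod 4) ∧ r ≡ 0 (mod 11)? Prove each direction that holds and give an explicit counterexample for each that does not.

Only the reverse direction holds.

(←) If r ≡ 3 (mod 4) and r ≡ 0 (mod 11), then by the Chinese remainder theorem r ≡ 11 (mod 44). Since 11 ≡ 1 (mod 2) and 2 ∣ 44, we get r ≡ 1 (mod 2).

(→) This fails: r = 1 gives 1 ≡ 1 (mod 2) but 1 ≡ 1 (mod 4), so the conjunction on the right does not hold.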